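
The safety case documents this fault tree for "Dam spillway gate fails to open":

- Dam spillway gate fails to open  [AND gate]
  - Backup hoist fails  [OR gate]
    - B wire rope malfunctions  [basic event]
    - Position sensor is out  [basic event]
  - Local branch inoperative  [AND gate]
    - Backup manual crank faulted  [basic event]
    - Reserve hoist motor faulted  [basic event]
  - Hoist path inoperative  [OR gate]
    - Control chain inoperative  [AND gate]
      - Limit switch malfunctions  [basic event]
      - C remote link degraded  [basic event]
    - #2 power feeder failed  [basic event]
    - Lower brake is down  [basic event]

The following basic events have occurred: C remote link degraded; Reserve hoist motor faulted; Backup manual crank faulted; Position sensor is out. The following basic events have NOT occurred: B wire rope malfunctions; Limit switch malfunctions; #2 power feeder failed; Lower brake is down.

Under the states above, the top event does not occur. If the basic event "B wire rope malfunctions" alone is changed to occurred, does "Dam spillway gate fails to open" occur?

Counterfactual: set "B wire rope malfunctions" to occurred.
Backup hoist fails [OR]: B wire rope malfunctions=occurs, Position sensor is out=occurs → at least one input occurs → occurs.
Local branch inoperative [AND]: Backup manual crank faulted=occurs, Reserve hoist motor faulted=occurs → all inputs occur → occurs.
Control chain inoperative [AND]: Limit switch malfunctions=not, C remote link degraded=occurs → not all inputs occur → does not occur.
Hoist path inoperative [OR]: Control chain inoperative=not, #2 power feeder failed=not, Lower brake is down=not → no input occurs → does not occur.
Dam spillway gate fails to open [AND]: Backup hoist fails=occurs, Local branch inoperative=occurs, Hoist path inoperative=not → not all inputs occur → does not occur.

No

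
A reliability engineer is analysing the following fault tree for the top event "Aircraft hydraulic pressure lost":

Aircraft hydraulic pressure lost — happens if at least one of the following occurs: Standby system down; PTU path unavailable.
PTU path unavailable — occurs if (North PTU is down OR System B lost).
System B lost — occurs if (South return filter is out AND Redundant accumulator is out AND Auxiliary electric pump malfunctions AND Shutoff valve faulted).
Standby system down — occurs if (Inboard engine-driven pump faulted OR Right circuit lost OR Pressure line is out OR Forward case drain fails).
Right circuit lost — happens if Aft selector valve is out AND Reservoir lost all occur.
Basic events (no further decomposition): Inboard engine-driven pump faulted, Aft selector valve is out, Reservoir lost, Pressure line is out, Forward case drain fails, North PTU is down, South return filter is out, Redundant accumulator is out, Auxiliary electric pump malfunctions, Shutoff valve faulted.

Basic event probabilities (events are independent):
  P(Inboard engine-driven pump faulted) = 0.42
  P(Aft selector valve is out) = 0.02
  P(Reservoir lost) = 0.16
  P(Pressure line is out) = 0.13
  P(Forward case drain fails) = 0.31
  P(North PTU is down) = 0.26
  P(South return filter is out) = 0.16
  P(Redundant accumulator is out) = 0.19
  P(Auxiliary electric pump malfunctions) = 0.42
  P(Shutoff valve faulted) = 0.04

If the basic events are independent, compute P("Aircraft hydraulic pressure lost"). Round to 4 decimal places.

0.7433

P(Right circuit lost) [AND] = 0.02 × 0.16 = 0.003200
P(Standby system down) [OR] = 1 − (1−0.42) × (1−0.003200) × (1−0.13) × (1−0.31) = 0.652940
P(System B lost) [AND] = 0.16 × 0.19 × 0.42 × 0.04 = 0.000511
P(PTU path unavailable) [OR] = 1 − (1−0.26) × (1−0.000511) = 0.260378
P(Aircraft hydraulic pressure lost) [OR] = 1 − (1−0.652940) × (1−0.260378) = 0.743307
Rounded to 4 decimal places: P(Aircraft hydraulic pressure lost) ≈ 0.7433.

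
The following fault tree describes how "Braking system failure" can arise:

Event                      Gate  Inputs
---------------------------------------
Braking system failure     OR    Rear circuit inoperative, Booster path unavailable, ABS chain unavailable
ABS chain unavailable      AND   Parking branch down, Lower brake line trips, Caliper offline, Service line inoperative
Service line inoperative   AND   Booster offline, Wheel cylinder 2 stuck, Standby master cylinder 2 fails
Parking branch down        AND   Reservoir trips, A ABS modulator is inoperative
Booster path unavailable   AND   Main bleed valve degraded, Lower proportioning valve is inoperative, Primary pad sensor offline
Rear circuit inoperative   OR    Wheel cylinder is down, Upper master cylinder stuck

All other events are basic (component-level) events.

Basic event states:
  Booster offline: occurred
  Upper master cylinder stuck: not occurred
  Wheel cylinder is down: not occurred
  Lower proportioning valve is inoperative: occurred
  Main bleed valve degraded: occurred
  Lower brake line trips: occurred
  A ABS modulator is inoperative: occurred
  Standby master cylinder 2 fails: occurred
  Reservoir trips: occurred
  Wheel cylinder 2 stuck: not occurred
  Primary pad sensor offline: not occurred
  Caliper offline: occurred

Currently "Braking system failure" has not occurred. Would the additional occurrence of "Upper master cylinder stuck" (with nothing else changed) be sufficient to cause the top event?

Yes

Counterfactual: set "Upper master cylinder stuck" to occurred.
Rear circuit inoperative [OR]: Wheel cylinder is down=not, Upper master cylinder stuck=occurs → at least one input occurs → occurs.
Booster path unavailable [AND]: Main bleed valve degraded=occurs, Lower proportioning valve is inoperative=occurs, Primary pad sensor offline=not → not all inputs occur → does not occur.
Parking branch down [AND]: Reservoir trips=occurs, A ABS modulator is inoperative=occurs → all inputs occur → occurs.
Service line inoperative [AND]: Booster offline=occurs, Wheel cylinder 2 stuck=not, Standby master cylinder 2 fails=occurs → not all inputs occur → does not occur.
ABS chain unavailable [AND]: Parking branch down=occurs, Lower brake line trips=occurs, Caliper offline=occurs, Service line inoperative=not → not all inputs occur → does not occur.
Braking system failure [OR]: Rear circuit inoperative=occurs, Booster path unavailable=not, ABS chain unavailable=not → at least one input occurs → occurs.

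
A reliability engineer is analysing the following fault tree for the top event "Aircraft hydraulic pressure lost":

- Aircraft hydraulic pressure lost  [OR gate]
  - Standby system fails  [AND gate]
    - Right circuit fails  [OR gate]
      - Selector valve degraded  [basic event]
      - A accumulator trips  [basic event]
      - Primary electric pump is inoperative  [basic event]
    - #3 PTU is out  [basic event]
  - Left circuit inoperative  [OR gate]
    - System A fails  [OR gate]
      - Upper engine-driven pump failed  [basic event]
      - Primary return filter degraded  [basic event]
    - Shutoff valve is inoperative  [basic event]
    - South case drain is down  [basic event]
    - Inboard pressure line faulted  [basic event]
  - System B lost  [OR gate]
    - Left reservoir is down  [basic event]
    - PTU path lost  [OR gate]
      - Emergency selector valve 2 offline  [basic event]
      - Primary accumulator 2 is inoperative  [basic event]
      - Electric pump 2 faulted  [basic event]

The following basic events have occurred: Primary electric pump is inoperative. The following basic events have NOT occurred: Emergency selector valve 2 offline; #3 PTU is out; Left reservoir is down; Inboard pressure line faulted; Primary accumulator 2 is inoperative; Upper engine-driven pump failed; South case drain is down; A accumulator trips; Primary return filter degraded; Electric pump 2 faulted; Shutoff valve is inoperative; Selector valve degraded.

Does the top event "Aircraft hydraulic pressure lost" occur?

No

Right circuit fails [OR]: Selector valve degraded=not, A accumulator trips=not, Primary electric pump is inoperative=occurs → at least one input occurs → occurs.
Standby system fails [AND]: Right circuit fails=occurs, #3 PTU is out=not → not all inputs occur → does not occur.
System A fails [OR]: Upper engine-driven pump failed=not, Primary return filter degraded=not → no input occurs → does not occur.
Left circuit inoperative [OR]: System A fails=not, Shutoff valve is inoperative=not, South case drain is down=not, Inboard pressure line faulted=not → no input occurs → does not occur.
PTU path lost [OR]: Emergency selector valve 2 offline=not, Primary accumulator 2 is inoperative=not, Electric pump 2 faulted=not → no input occurs → does not occur.
System B lost [OR]: Left reservoir is down=not, PTU path lost=not → no input occurs → does not occur.
Aircraft hydraulic pressure lost [OR]: Standby system fails=not, Left circuit inoperative=not, System B lost=not → no input occurs → does not occur.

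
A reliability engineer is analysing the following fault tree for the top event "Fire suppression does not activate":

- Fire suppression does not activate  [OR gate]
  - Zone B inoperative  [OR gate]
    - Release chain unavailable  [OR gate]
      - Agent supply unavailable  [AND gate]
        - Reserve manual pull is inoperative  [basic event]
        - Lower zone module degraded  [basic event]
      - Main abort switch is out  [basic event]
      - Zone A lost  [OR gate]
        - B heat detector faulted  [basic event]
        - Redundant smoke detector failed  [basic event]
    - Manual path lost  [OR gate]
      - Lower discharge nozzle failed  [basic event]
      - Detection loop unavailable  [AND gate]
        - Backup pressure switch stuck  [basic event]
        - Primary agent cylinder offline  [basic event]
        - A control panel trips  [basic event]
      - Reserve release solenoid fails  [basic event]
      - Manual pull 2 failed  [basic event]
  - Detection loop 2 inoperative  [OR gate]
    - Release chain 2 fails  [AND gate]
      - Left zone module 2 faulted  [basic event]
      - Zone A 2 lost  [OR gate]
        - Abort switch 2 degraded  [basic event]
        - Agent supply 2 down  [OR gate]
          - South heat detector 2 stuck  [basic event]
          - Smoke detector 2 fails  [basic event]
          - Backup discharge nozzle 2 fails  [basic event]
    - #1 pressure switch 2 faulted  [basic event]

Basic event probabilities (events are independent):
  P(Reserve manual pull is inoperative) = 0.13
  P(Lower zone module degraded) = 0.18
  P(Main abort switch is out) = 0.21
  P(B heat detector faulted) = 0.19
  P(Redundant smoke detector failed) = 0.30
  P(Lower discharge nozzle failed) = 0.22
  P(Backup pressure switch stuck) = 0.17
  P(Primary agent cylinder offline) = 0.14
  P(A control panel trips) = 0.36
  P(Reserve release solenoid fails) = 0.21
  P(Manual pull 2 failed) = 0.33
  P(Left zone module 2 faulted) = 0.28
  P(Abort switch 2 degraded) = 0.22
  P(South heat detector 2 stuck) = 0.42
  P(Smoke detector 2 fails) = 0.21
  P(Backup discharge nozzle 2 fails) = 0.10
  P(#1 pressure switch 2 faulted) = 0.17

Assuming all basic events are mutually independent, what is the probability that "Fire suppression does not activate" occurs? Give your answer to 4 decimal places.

0.8796

P(Agent supply unavailable) [AND] = 0.13 × 0.18 = 0.023400
P(Zone A lost) [OR] = 1 − (1−0.19) × (1−0.30) = 0.433000
P(Release chain unavailable) [OR] = 1 − (1−0.023400) × (1−0.21) × (1−0.433000) = 0.562552
P(Detection loop unavailable) [AND] = 0.17 × 0.14 × 0.36 = 0.008568
P(Manual path lost) [OR] = 1 − (1−0.22) × (1−0.008568) × (1−0.21) × (1−0.33) = 0.590683
P(Zone B inoperative) [OR] = 1 − (1−0.562552) × (1−0.590683) = 0.820945
P(Agent supply 2 down) [OR] = 1 − (1−0.42) × (1−0.21) × (1−0.10) = 0.587620
P(Zone A 2 lost) [OR] = 1 − (1−0.22) × (1−0.587620) = 0.678344
P(Release chain 2 fails) [AND] = 0.28 × 0.678344 = 0.189936
P(Detection loop 2 inoperative) [OR] = 1 − (1−0.189936) × (1−0.17) = 0.327647
P(Fire suppression does not activate) [OR] = 1 − (1−0.820945) × (1−0.327647) = 0.879612
Rounded to 4 decimal places: P(Fire suppression does not activate) ≈ 0.8796.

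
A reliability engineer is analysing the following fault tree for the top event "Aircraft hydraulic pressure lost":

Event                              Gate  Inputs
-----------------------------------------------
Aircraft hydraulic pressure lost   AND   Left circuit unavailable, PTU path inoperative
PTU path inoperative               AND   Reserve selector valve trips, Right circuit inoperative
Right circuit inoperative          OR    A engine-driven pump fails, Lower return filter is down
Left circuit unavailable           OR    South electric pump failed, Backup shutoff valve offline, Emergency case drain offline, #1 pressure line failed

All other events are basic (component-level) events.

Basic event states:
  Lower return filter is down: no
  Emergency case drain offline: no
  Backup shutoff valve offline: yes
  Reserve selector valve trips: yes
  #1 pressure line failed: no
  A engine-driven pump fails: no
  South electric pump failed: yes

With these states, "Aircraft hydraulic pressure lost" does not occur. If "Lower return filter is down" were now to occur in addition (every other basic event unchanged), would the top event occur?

Yes

Counterfactual: set "Lower return filter is down" to occurred.
Left circuit unavailable [OR]: South electric pump failed=occurs, Backup shutoff valve offline=occurs, Emergency case drain offline=not, #1 pressure line failed=not → at least one input occurs → occurs.
Right circuit inoperative [OR]: A engine-driven pump fails=not, Lower return filter is down=occurs → at least one input occurs → occurs.
PTU path inoperative [AND]: Reserve selector valve trips=occurs, Right circuit inoperative=occurs → all inputs occur → occurs.
Aircraft hydraulic pressure lost [AND]: Left circuit unavailable=occurs, PTU path inoperative=occurs → all inputs occur → occurs.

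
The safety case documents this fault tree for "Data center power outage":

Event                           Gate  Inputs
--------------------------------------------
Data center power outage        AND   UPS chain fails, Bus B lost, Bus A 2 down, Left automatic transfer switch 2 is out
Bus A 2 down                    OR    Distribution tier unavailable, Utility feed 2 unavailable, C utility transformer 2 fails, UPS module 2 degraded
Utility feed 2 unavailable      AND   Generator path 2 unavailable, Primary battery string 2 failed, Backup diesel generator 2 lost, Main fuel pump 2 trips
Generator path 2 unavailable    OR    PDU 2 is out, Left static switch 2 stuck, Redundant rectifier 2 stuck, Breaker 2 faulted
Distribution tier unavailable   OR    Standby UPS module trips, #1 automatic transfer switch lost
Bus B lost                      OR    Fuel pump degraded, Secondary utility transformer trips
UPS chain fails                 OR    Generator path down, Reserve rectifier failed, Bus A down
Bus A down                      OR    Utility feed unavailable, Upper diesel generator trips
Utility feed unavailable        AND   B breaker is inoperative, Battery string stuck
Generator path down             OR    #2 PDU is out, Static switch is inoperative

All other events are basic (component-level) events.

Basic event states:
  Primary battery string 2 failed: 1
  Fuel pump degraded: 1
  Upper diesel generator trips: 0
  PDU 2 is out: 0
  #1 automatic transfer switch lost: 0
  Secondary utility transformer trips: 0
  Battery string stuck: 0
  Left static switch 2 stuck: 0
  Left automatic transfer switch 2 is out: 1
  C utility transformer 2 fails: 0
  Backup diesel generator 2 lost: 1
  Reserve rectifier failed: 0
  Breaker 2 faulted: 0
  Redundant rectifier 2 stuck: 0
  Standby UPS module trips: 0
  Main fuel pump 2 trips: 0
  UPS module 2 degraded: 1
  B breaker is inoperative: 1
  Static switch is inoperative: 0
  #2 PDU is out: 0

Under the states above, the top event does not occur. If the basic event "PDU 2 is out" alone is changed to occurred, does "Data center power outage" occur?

No

Counterfactual: set "PDU 2 is out" to occurred.
Generator path down [OR]: #2 PDU is out=not, Static switch is inoperative=not → no input occurs → does not occur.
Utility feed unavailable [AND]: B breaker is inoperative=occurs, Battery string stuck=not → not all inputs occur → does not occur.
Bus A down [OR]: Utility feed unavailable=not, Upper diesel generator trips=not → no input occurs → does not occur.
UPS chain fails [OR]: Generator path down=not, Reserve rectifier failed=not, Bus A down=not → no input occurs → does not occur.
Bus B lost [OR]: Fuel pump degraded=occurs, Secondary utility transformer trips=not → at least one input occurs → occurs.
Distribution tier unavailable [OR]: Standby UPS module trips=not, #1 automatic transfer switch lost=not → no input occurs → does not occur.
Generator path 2 unavailable [OR]: PDU 2 is out=occurs, Left static switch 2 stuck=not, Redundant rectifier 2 stuck=not, Breaker 2 faulted=not → at least one input occurs → occurs.
Utility feed 2 unavailable [AND]: Generator path 2 unavailable=occurs, Primary battery string 2 failed=occurs, Backup diesel generator 2 lost=occurs, Main fuel pump 2 trips=not → not all inputs occur → does not occur.
Bus A 2 down [OR]: Distribution tier unavailable=not, Utility feed 2 unavailable=not, C utility transformer 2 fails=not, UPS module 2 degraded=occurs → at least one input occurs → occurs.
Data center power outage [AND]: UPS chain fails=not, Bus B lost=occurs, Bus A 2 down=occurs, Left automatic transfer switch 2 is out=occurs → not all inputs occur → does not occur.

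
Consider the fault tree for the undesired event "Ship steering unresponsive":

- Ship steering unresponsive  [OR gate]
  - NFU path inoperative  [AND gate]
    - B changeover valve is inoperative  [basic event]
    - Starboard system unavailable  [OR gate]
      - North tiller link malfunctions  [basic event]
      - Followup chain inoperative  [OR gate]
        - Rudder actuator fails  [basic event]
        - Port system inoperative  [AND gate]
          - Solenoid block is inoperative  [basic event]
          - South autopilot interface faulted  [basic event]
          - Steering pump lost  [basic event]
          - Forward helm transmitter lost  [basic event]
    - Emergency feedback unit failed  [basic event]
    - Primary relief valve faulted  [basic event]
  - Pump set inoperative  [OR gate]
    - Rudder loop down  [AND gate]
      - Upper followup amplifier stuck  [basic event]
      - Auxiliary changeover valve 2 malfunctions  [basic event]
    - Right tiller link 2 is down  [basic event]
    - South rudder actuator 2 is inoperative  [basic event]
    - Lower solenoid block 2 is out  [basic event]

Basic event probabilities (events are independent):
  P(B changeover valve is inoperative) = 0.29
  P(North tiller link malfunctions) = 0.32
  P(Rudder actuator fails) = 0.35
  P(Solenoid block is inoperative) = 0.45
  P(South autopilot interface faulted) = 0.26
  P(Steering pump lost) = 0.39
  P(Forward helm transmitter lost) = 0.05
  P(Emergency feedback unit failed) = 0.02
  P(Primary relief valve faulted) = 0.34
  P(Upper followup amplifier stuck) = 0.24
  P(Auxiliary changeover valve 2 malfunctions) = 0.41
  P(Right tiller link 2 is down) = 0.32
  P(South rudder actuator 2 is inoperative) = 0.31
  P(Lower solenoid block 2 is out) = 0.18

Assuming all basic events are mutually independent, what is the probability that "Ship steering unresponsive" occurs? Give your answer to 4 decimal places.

P(Port system inoperative) [AND] = 0.45 × 0.26 × 0.39 × 0.05 = 0.002282
P(Followup chain inoperative) [OR] = 1 − (1−0.35) × (1−0.002282) = 0.351483
P(Starboard system unavailable) [OR] = 1 − (1−0.32) × (1−0.351483) = 0.559008
P(NFU path inoperative) [AND] = 0.29 × 0.559008 × 0.02 × 0.34 = 0.001102
P(Rudder loop down) [AND] = 0.24 × 0.41 = 0.098400
P(Pump set inoperative) [OR] = 1 − (1−0.098400) × (1−0.32) × (1−0.31) × (1−0.18) = 0.653115
P(Ship steering unresponsive) [OR] = 1 − (1−0.001102) × (1−0.653115) = 0.653497
Rounded to 4 decimal places: P(Ship steering unresponsive) ≈ 0.6535.

0.6535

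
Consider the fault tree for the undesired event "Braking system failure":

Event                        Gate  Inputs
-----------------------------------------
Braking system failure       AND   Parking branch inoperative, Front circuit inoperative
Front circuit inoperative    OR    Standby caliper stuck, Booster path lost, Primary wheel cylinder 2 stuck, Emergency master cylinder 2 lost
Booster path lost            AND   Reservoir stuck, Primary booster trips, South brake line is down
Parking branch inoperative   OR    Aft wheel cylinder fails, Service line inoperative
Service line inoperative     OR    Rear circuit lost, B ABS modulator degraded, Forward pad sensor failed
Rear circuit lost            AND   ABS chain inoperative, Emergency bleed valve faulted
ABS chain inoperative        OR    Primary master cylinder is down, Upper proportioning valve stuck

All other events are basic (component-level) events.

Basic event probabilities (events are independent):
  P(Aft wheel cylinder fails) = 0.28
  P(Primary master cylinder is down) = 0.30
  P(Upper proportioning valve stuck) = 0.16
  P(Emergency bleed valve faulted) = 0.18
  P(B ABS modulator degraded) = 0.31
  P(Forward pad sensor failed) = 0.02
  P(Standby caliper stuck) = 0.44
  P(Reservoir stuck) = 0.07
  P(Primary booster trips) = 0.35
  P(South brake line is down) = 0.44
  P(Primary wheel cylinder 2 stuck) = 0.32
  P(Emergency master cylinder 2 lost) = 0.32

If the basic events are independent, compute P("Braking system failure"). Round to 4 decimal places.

0.4086

P(ABS chain inoperative) [OR] = 1 − (1−0.30) × (1−0.16) = 0.412000
P(Rear circuit lost) [AND] = 0.412000 × 0.18 = 0.074160
P(Service line inoperative) [OR] = 1 − (1−0.074160) × (1−0.31) × (1−0.02) = 0.373947
P(Parking branch inoperative) [OR] = 1 − (1−0.28) × (1−0.373947) = 0.549242
P(Booster path lost) [AND] = 0.07 × 0.35 × 0.44 = 0.010780
P(Front circuit inoperative) [OR] = 1 − (1−0.44) × (1−0.010780) × (1−0.32) × (1−0.32) = 0.743847
P(Braking system failure) [AND] = 0.549242 × 0.743847 = 0.408552
Rounded to 4 decimal places: P(Braking system failure) ≈ 0.4086.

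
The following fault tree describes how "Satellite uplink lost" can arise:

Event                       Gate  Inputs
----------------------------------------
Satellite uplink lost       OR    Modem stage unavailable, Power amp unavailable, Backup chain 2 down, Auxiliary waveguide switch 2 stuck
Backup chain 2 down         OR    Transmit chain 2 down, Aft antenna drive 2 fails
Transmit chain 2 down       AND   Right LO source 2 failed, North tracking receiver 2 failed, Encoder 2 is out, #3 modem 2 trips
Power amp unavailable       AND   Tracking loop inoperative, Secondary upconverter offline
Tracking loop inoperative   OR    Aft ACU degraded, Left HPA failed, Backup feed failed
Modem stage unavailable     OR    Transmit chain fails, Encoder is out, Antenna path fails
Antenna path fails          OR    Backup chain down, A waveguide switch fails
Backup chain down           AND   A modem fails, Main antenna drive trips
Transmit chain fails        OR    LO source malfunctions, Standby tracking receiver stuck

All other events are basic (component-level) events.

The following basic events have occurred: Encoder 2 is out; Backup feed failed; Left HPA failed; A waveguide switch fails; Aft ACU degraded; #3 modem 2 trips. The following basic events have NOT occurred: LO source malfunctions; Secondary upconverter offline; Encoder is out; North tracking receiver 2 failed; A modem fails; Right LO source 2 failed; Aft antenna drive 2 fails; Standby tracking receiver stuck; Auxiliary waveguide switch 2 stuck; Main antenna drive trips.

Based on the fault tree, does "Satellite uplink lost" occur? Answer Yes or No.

Yes

Transmit chain fails [OR]: LO source malfunctions=not, Standby tracking receiver stuck=not → no input occurs → does not occur.
Backup chain down [AND]: A modem fails=not, Main antenna drive trips=not → not all inputs occur → does not occur.
Antenna path fails [OR]: Backup chain down=not, A waveguide switch fails=occurs → at least one input occurs → occurs.
Modem stage unavailable [OR]: Transmit chain fails=not, Encoder is out=not, Antenna path fails=occurs → at least one input occurs → occurs.
Tracking loop inoperative [OR]: Aft ACU degraded=occurs, Left HPA failed=occurs, Backup feed failed=occurs → at least one input occurs → occurs.
Power amp unavailable [AND]: Tracking loop inoperative=occurs, Secondary upconverter offline=not → not all inputs occur → does not occur.
Transmit chain 2 down [AND]: Right LO source 2 failed=not, North tracking receiver 2 failed=not, Encoder 2 is out=occurs, #3 modem 2 trips=occurs → not all inputs occur → does not occur.
Backup chain 2 down [OR]: Transmit chain 2 down=not, Aft antenna drive 2 fails=not → no input occurs → does not occur.
Satellite uplink lost [OR]: Modem stage unavailable=occurs, Power amp unavailable=not, Backup chain 2 down=not, Auxiliary waveguide switch 2 stuck=not → at least one input occurs → occurs.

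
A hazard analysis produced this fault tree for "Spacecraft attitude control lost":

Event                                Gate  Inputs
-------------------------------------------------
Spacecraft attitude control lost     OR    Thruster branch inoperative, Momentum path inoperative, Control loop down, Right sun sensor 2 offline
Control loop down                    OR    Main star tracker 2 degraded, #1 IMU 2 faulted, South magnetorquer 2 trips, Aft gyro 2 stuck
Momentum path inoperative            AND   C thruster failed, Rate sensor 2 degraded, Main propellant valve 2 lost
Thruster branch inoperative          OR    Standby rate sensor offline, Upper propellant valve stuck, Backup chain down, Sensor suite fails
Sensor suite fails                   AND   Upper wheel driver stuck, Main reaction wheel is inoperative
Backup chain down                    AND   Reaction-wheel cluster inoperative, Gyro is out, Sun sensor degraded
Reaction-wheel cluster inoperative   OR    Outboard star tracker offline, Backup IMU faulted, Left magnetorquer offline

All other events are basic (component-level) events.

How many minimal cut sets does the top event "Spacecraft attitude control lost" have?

12

Reaction-wheel cluster inoperative [OR]: union of children's cut sets → 3 cut set(s).
Backup chain down [AND]: one cut set from each child combined → 3 × 1 × 1 = 3 cut set(s).
Sensor suite fails [AND]: one cut set from each child combined → 1 × 1 = 1 cut set(s).
Thruster branch inoperative [OR]: union of children's cut sets → 6 cut set(s).
Momentum path inoperative [AND]: one cut set from each child combined → 1 × 1 × 1 = 1 cut set(s).
Control loop down [OR]: union of children's cut sets → 4 cut set(s).
Spacecraft attitude control lost [OR]: union of children's cut sets → 12 cut set(s).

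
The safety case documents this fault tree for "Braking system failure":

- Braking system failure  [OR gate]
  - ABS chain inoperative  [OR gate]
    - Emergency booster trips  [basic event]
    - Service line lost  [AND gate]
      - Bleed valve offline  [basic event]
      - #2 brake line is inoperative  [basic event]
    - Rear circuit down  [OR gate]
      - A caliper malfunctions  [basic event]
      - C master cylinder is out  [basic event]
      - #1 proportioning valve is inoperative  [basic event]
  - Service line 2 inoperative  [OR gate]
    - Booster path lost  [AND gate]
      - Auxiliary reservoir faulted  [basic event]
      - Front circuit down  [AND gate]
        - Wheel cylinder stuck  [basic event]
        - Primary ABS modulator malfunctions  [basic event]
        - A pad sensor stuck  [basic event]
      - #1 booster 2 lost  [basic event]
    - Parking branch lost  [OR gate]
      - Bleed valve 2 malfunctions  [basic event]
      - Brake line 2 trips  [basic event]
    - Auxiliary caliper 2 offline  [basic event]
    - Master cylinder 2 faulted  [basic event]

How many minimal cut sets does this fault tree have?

10

Service line lost [AND]: one cut set from each child combined → 1 × 1 = 1 cut set(s).
Rear circuit down [OR]: union of children's cut sets → 3 cut set(s).
ABS chain inoperative [OR]: union of children's cut sets → 5 cut set(s).
Front circuit down [AND]: one cut set from each child combined → 1 × 1 × 1 = 1 cut set(s).
Booster path lost [AND]: one cut set from each child combined → 1 × 1 × 1 = 1 cut set(s).
Parking branch lost [OR]: union of children's cut sets → 2 cut set(s).
Service line 2 inoperative [OR]: union of children's cut sets → 5 cut set(s).
Braking system failure [OR]: union of children's cut sets → 10 cut set(s).
Minimal cut sets: {Emergency booster trips}; {#2 brake line is inoperative, Bleed valve offline}; {A caliper malfunctions}; {C master cylinder is out}; {#1 proportioning valve is inoperative}; {#1 booster 2 lost, A pad sensor stuck, Auxiliary reservoir faulted, Primary ABS modulator malfunctions, Wheel cylinder stuck}; {Bleed valve 2 malfunctions}; {Brake line 2 trips}; {Auxiliary caliper 2 offline}; {Master cylinder 2 faulted}.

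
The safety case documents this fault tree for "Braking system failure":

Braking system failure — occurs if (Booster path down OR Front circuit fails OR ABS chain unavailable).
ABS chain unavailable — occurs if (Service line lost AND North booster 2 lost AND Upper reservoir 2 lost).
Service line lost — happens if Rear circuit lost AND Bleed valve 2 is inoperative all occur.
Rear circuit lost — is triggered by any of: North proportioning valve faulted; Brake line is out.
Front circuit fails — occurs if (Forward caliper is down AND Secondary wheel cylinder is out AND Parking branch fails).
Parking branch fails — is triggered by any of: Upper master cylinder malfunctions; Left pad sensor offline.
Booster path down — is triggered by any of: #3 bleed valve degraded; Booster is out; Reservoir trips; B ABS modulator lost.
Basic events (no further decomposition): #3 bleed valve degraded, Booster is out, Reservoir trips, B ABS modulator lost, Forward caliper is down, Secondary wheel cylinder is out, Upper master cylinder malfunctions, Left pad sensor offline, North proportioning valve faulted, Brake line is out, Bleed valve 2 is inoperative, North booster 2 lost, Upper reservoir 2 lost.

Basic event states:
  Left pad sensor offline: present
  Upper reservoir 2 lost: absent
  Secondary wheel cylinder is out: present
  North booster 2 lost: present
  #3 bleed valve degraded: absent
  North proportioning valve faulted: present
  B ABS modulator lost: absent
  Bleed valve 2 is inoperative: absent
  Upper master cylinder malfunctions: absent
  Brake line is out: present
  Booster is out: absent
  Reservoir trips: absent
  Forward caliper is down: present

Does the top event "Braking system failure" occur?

Booster path down [OR]: #3 bleed valve degraded=not, Booster is out=not, Reservoir trips=not, B ABS modulator lost=not → no input occurs → does not occur.
Parking branch fails [OR]: Upper master cylinder malfunctions=not, Left pad sensor offline=occurs → at least one input occurs → occurs.
Front circuit fails [AND]: Forward caliper is down=occurs, Secondary wheel cylinder is out=occurs, Parking branch fails=occurs → all inputs occur → occurs.
Rear circuit lost [OR]: North proportioning valve faulted=occurs, Brake line is out=occurs → at least one input occurs → occurs.
Service line lost [AND]: Rear circuit lost=occurs, Bleed valve 2 is inoperative=not → not all inputs occur → does not occur.
ABS chain unavailable [AND]: Service line lost=not, North booster 2 lost=occurs, Upper reservoir 2 lost=not → not all inputs occur → does not occur.
Braking system failure [OR]: Booster path down=not, Front circuit fails=occurs, ABS chain unavailable=not → at least one input occurs → occurs.

Yes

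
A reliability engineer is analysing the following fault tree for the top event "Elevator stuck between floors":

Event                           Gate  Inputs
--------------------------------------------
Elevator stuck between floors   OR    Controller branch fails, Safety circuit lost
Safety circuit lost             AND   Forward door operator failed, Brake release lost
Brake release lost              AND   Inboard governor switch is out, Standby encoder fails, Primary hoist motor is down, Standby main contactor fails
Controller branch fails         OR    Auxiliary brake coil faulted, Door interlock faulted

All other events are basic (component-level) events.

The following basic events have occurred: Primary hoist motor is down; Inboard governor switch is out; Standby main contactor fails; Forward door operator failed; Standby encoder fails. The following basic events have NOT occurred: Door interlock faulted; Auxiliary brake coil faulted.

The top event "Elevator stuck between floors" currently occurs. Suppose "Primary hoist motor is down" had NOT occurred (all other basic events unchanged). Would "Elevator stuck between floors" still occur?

Counterfactual: set "Primary hoist motor is down" to not occurred.
Controller branch fails [OR]: Auxiliary brake coil faulted=not, Door interlock faulted=not → no input occurs → does not occur.
Brake release lost [AND]: Inboard governor switch is out=occurs, Standby encoder fails=occurs, Primary hoist motor is down=not, Standby main contactor fails=occurs → not all inputs occur → does not occur.
Safety circuit lost [AND]: Forward door operator failed=occurs, Brake release lost=not → not all inputs occur → does not occur.
Elevator stuck between floors [OR]: Controller branch fails=not, Safety circuit lost=not → no input occurs → does not occur.

No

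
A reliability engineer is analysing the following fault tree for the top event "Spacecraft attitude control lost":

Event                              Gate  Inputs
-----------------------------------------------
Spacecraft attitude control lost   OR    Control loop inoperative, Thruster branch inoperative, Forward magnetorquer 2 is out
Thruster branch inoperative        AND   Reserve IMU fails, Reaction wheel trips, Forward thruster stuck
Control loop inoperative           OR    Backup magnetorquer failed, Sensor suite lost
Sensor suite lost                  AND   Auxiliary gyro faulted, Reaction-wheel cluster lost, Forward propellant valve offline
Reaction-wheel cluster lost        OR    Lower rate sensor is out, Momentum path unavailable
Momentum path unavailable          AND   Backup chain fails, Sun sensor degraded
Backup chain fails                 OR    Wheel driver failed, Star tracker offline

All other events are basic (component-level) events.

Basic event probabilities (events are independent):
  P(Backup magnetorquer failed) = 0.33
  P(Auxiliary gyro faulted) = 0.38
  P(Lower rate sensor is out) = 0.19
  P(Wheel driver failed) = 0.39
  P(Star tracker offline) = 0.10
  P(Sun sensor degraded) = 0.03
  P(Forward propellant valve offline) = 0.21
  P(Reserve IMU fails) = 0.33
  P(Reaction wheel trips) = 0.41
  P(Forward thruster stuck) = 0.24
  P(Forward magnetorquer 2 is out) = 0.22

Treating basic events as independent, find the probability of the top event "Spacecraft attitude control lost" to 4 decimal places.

0.5025

P(Backup chain fails) [OR] = 1 − (1−0.39) × (1−0.10) = 0.451000
P(Momentum path unavailable) [AND] = 0.451000 × 0.03 = 0.013530
P(Reaction-wheel cluster lost) [OR] = 1 − (1−0.19) × (1−0.013530) = 0.200959
P(Sensor suite lost) [AND] = 0.38 × 0.200959 × 0.21 = 0.016037
P(Control loop inoperative) [OR] = 1 − (1−0.33) × (1−0.016037) = 0.340745
P(Thruster branch inoperative) [AND] = 0.33 × 0.41 × 0.24 = 0.032472
P(Spacecraft attitude control lost) [OR] = 1 − (1−0.340745) × (1−0.032472) × (1−0.22) = 0.502479
Rounded to 4 decimal places: P(Spacecraft attitude control lost) ≈ 0.5025.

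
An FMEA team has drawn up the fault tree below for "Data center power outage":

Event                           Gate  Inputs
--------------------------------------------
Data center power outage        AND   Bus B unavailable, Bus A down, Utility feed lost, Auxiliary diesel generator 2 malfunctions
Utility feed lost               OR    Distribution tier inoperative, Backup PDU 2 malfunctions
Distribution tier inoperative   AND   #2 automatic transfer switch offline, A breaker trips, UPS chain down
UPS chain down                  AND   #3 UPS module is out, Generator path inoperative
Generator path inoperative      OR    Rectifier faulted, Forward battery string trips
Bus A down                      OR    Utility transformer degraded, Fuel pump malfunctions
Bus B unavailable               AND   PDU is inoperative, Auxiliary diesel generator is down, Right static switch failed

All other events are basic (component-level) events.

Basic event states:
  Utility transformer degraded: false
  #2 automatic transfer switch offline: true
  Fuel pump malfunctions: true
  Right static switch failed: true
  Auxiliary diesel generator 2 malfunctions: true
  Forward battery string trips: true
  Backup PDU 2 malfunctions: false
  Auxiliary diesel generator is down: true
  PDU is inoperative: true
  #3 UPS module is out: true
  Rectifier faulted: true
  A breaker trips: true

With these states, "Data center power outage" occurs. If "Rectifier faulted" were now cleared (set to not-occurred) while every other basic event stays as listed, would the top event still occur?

Yes

Counterfactual: set "Rectifier faulted" to not occurred.
Bus B unavailable [AND]: PDU is inoperative=occurs, Auxiliary diesel generator is down=occurs, Right static switch failed=occurs → all inputs occur → occurs.
Bus A down [OR]: Utility transformer degraded=not, Fuel pump malfunctions=occurs → at least one input occurs → occurs.
Generator path inoperative [OR]: Rectifier faulted=not, Forward battery string trips=occurs → at least one input occurs → occurs.
UPS chain down [AND]: #3 UPS module is out=occurs, Generator path inoperative=occurs → all inputs occur → occurs.
Distribution tier inoperative [AND]: #2 automatic transfer switch offline=occurs, A breaker trips=occurs, UPS chain down=occurs → all inputs occur → occurs.
Utility feed lost [OR]: Distribution tier inoperative=occurs, Backup PDU 2 malfunctions=not → at least one input occurs → occurs.
Data center power outage [AND]: Bus B unavailable=occurs, Bus A down=occurs, Utility feed lost=occurs, Auxiliary diesel generator 2 malfunctions=occurs → all inputs occur → occurs.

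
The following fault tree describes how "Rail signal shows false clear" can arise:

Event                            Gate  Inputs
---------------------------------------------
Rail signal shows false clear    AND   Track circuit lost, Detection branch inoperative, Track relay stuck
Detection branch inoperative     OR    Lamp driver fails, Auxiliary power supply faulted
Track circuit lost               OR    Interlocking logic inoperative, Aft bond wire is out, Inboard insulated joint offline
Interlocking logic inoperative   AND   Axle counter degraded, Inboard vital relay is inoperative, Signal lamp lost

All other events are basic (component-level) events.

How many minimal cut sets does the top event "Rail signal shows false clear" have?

6

Interlocking logic inoperative [AND]: one cut set from each child combined → 1 × 1 × 1 = 1 cut set(s).
Track circuit lost [OR]: union of children's cut sets → 3 cut set(s).
Detection branch inoperative [OR]: union of children's cut sets → 2 cut set(s).
Rail signal shows false clear [AND]: one cut set from each child combined → 3 × 2 × 1 = 6 cut set(s).
Minimal cut sets: {Axle counter degraded, Inboard vital relay is inoperative, Lamp driver fails, Signal lamp lost, Track relay stuck}; {Auxiliary power supply faulted, Axle counter degraded, Inboard vital relay is inoperative, Signal lamp lost, Track relay stuck}; {Aft bond wire is out, Lamp driver fails, Track relay stuck}; {Aft bond wire is out, Auxiliary power supply faulted, Track relay stuck}; {Inboard insulated joint offline, Lamp driver fails, Track relay stuck}; {Auxiliary power supply faulted, Inboard insulated joint offline, Track relay stuck}.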